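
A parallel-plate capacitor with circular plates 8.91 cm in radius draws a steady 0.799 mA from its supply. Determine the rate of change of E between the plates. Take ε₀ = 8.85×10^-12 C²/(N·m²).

3.62×10^9 V/(m·s)

The displacement current between the plates equals the conduction current, I_d = 0.799 mA.
Inverting I_d = ε₀ A dE/dt gives dE/dt = 7.99×10^-4 / (8.85×10^-12 · 0.02494) = 3.62×10^9 V/(m·s).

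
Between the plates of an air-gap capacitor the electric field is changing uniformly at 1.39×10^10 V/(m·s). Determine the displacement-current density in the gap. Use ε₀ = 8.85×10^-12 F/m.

J_d = ε₀ ∂E/∂t, so J_d = 0.123 A/m².

0.123 A/m²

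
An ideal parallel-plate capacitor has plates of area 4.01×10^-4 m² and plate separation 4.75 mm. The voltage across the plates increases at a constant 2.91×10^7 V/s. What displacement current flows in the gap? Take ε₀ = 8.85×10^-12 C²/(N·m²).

The displacement current equals the charging current C dV/dt. With C = ε₀A/d = (8.85×10^-12)(4.01×10^-4)/(4.75×10^-3) = 7.471×10^-13 F, I_d = (7.471×10^-13)(2.91×10^7) = 2.17×10^-5 A.

2.17×10^-5 A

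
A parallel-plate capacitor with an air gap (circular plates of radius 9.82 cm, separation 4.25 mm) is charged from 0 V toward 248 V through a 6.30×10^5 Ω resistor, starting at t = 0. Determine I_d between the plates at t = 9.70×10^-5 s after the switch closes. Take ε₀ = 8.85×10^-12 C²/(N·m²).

3.43×10^-5 A

With C = ε₀A/d = (8.85×10^-12)(0.03030)/(4.25×10^-3) = 6.310×10^-11 F, the time constant is τ = RC = 3.975×10^-5 s, so t/τ = 2.440 and e^(−t/τ) = 0.08716.
I_d = I_cond = (V₀/R) e^(−t/τ) = (3.937×10^-4)(0.08716) = 3.43×10^-5 A.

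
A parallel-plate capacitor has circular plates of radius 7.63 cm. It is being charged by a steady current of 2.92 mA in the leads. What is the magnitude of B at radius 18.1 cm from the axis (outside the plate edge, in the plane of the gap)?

Between the plates the displacement current equals the wire current: I_d = 2.92 mA = 2.92×10^-3 A.
Outside the plates the loop encloses all of I_d, so B·2πr = μ₀ I_d and B = 3.23×10^-9 T.

3.23×10^-9 T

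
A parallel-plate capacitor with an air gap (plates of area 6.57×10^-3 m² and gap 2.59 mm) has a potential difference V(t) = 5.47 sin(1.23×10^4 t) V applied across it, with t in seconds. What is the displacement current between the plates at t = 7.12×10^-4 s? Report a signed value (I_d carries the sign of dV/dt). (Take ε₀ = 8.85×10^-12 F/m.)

-1.19×10^-6 A

C = ε₀A/d = (8.85×10^-12)(6.57×10^-3)/(2.59×10^-3) = 2.245×10^-11 F. dV/dt = V₀ω·cos(ωt); at ωt = 8.7576 rad this factor is -0.7856.
I_d = C dV/dt = (2.245×10^-11)(5.47)(1.23×10^4)(-0.7856) = -1.19×10^-6 A.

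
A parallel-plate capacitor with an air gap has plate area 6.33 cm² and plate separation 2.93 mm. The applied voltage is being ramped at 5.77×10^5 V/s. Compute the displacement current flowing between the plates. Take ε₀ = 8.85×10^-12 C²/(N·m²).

1.10×10^-6 A

The field between the plates is E = V/d, so dE/dt = (5.77×10^5)/(2.93×10^-3 m) = 1.969×10^8 V/(m·s).
I_d = ε₀ A (dE/dt) = (8.85×10^-12)(6.33×10^-4)(1.969×10^8) = 1.10×10^-6 A.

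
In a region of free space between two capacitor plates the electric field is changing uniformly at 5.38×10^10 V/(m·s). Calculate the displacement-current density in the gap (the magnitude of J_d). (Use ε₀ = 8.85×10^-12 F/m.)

0.476 A/m²

J_d = ε₀ ∂E/∂t, so J_d = 0.476 A/m².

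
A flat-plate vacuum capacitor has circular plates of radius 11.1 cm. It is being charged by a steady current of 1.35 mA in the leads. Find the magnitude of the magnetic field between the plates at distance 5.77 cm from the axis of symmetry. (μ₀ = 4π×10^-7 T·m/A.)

1.26×10^-9 T

By continuity the displacement current in the gap matches the conduction current: I_d = 1.35×10^-3 A.
An Ampèrian loop of radius r encloses a fraction (r/R)² of I_d. Then B·2πr = μ₀ I_d (r/R)², giving B = μ₀ I_d r/(2πR²) = 1.26×10^-9 T.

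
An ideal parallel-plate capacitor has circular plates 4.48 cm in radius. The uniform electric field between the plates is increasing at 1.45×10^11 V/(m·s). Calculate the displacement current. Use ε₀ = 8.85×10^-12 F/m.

The displacement current is ε₀ times dΦ_E/dt = ε₀ A dE/dt = (8.85×10^-12)(6.305×10^-3)(1.45×10^11) = 8.09×10^-3 A.

8.09×10^-3 A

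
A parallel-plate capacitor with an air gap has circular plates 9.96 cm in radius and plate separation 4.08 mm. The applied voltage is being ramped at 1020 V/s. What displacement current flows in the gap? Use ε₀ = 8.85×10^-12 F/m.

6.90×10^-8 A

The field between the plates is E = V/d, so dE/dt = (1020)/(4.08×10^-3 m) = 2.500×10^5 V/(m·s).
I_d = ε₀ A (dE/dt) = (8.85×10^-12)(0.03117)(2.500×10^5) = 6.90×10^-8 A.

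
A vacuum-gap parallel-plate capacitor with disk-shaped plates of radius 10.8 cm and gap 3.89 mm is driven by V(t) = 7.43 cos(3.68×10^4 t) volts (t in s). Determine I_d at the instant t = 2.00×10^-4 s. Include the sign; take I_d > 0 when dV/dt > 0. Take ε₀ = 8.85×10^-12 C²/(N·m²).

dV/dt = (7.43)(3.68×10^4)·−sin(7.36) = -2.407×10^5 V/s.
I_d = C dV/dt with C = ε₀A/d = (8.85×10^-12)(0.03664)/(3.89×10^-3) = 8.336×10^-11 F, so I_d = (8.336×10^-11)(-2.407×10^5) = -2.01×10^-5 A.

-2.01×10^-5 A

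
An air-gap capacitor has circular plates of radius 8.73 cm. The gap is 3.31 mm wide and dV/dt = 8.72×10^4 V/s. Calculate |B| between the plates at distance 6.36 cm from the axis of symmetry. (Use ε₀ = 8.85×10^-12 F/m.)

9.32×10^-12 T

I_d = C dV/dt with C = ε₀πR²/d = 6.401×10^-11 F, so I_d = (6.401×10^-11)(8.72×10^4) = 5.582×10^-6 A.
An Ampèrian loop of radius r encloses a fraction (r/R)² of I_d. Then B·2πr = μ₀ I_d (r/R)², giving B = μ₀ I_d r/(2πR²) = 9.32×10^-12 T.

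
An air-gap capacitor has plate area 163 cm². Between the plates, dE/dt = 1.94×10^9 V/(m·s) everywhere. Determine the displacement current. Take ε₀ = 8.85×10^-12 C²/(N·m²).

2.80×10^-4 A

With a uniform field, Φ_E = EA, so I_d = ε₀ A dE/dt = 2.80×10^-4 A.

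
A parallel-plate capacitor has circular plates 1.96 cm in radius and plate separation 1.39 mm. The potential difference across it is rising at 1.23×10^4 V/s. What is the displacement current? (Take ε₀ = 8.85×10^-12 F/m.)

9.45×10^-8 A

E = V/d so dE/dt = (dV/dt)/d = 8.849×10^6 V/(m·s), and I_d = ε₀ A dE/dt = (8.85×10^-12)(1.207×10^-3)(8.849×10^6) = 9.45×10^-8 A.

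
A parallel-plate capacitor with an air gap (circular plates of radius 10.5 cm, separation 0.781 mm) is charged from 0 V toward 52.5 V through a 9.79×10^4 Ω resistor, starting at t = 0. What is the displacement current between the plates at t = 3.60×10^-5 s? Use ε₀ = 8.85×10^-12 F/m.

2.10×10^-4 A

C = ε₀A/d = (8.85×10^-12)(0.03464)/(7.81×10^-4) = 3.925×10^-10 F, so τ = RC = 3.843×10^-5 s.
The conduction current is I(t) = (V₀/R) e^(−t/τ), and the displacement current between the plates equals it.
t/τ = 0.9368; I_d = (52.5/9.79×10^4) · e^(−0.9368) = (5.363×10^-4)(0.3919) = 2.10×10^-4 A.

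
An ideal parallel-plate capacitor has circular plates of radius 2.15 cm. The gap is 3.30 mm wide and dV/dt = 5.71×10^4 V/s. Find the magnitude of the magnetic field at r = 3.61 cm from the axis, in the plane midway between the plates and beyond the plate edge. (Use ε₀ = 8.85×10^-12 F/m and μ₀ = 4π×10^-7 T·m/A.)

1.23×10^-12 T

I_d = C dV/dt with C = ε₀πR²/d = 3.894×10^-12 F, so I_d = (3.894×10^-12)(5.71×10^4) = 2.223×10^-7 A.
For r ≥ R the full I_d is enclosed: B = μ₀ I_d/(2πr) = (4π×10^-7)(2.223×10^-7)/(2π·0.0361) = 1.23×10^-12 T.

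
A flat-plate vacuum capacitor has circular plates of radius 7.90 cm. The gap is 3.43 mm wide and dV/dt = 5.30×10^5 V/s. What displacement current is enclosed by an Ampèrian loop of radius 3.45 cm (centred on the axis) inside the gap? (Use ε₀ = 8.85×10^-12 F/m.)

5.11×10^-6 A

dE/dt = (dV/dt)/d = 1.545×10^8 V/(m·s); I_d = ε₀(πR²)(dE/dt) = (8.85×10^-12)(0.01961)(1.545×10^8) = 2.681×10^-5 A.
Through an area πr² the displacement current is I_d·(πr²/πR²) = I_d (r/R)² = 5.11×10^-6 A.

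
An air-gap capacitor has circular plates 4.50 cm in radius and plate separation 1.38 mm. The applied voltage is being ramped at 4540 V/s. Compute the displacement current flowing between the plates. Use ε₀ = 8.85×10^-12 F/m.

1.85×10^-7 A

The field between the plates is E = V/d, so dE/dt = (4540)/(1.38×10^-3 m) = 3.290×10^6 V/(m·s).
I_d = ε₀ A (dE/dt) = (8.85×10^-12)(6.362×10^-3)(3.290×10^6) = 1.85×10^-7 A.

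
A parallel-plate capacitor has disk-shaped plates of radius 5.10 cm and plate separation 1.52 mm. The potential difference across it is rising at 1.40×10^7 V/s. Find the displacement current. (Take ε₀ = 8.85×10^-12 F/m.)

The field between the plates is E = V/d, so dE/dt = (1.40×10^7)/(1.52×10^-3 m) = 9.211×10^9 V/(m·s).
I_d = ε₀ A (dE/dt) = (8.85×10^-12)(8.171×10^-3)(9.211×10^9) = 6.66×10^-4 A.

6.66×10^-4 A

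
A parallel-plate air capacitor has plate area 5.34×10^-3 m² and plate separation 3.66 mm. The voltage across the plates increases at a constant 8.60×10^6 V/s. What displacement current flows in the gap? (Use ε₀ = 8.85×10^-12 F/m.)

The displacement current equals the charging current C dV/dt. With C = ε₀A/d = (8.85×10^-12)(5.34×10^-3)/(3.66×10^-3) = 1.291×10^-11 F, I_d = (1.291×10^-11)(8.60×10^6) = 1.11×10^-4 A.

1.11×10^-4 A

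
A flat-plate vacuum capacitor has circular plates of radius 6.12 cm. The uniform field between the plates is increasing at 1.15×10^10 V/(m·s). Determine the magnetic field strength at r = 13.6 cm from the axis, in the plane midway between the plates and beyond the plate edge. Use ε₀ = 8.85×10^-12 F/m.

1.76×10^-9 T

Total displacement current: I_d = ε₀(πR²)(dE/dt) = (8.85×10^-12)(0.01177)(1.15×10^10) = 1.198×10^-3 A.
For r ≥ R the full I_d is enclosed: B = μ₀ I_d/(2πr) = (4π×10^-7)(1.198×10^-3)/(2π·0.136) = 1.76×10^-9 T.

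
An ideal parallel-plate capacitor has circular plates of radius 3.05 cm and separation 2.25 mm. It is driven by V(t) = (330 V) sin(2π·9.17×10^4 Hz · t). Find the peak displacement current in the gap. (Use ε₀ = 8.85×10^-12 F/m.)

(dE/dt)_max = V₀ω/d = 8.451×10^10 V/(m·s); ω = 2πf = 5.762×10^5 rad/s.
I_d,max = ε₀ A (dE/dt)_max = (8.85×10^-12)(2.922×10^-3)(8.451×10^10) = 2.19×10^-3 A.

2.19×10^-3 A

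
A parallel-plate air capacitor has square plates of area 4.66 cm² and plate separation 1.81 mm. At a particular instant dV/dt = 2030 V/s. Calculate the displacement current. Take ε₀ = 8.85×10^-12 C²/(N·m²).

4.63×10^-9 A

E = V/d so dE/dt = (dV/dt)/d = 1.122×10^6 V/(m·s), and I_d = ε₀ A dE/dt = (8.85×10^-12)(4.66×10^-4)(1.122×10^6) = 4.63×10^-9 A.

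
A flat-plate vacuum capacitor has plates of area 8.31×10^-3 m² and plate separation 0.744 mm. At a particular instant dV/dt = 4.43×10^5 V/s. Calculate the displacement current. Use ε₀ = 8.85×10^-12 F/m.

4.38×10^-5 A

The field between the plates is E = V/d, so dE/dt = (4.43×10^5)/(7.44×10^-4 m) = 5.954×10^8 V/(m·s).
I_d = ε₀ A (dE/dt) = (8.85×10^-12)(8.31×10^-3)(5.954×10^8) = 4.38×10^-5 A.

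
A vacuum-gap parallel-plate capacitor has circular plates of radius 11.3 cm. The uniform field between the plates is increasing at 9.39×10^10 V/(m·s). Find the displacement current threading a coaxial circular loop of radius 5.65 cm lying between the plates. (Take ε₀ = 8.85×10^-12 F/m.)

Total displacement current: I_d = ε₀(πR²)(dE/dt) = (8.85×10^-12)(0.04011)(9.39×10^10) = 0.03333 A.
Through an area πr² the displacement current is I_d·(πr²/πR²) = I_d (r/R)² = 8.33×10^-3 A.

8.33×10^-3 A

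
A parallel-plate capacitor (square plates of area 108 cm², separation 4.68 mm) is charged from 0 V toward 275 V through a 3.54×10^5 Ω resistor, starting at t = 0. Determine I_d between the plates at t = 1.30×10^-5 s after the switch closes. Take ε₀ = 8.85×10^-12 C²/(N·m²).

C = ε₀A/d = (8.85×10^-12)(0.0108)/(4.68×10^-3) = 2.042×10^-11 F, so τ = RC = 7.229×10^-6 s.
The conduction current is I(t) = (V₀/R) e^(−t/τ), and the displacement current between the plates equals it.
t/τ = 1.798; I_d = (275/3.54×10^5) · e^(−1.798) = (7.768×10^-4)(0.1656) = 1.29×10^-4 A.

1.29×10^-4 A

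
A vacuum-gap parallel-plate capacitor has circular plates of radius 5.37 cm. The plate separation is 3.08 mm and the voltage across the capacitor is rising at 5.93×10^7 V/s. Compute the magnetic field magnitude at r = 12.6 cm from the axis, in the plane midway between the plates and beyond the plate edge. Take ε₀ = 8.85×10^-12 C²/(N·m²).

I_d = C dV/dt with C = ε₀πR²/d = 2.603×10^-11 F, so I_d = (2.603×10^-11)(5.93×10^7) = 1.544×10^-3 A.
With r > R the enclosed displacement current is the full I_d; B = μ₀ I_d / (2πr) = 2.45×10^-9 T.

2.45×10^-9 T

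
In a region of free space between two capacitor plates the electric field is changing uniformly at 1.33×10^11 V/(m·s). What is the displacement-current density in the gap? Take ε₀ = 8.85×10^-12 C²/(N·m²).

1.18 A/m²

J_d = ε₀ ∂E/∂t, so J_d = 1.18 A/m².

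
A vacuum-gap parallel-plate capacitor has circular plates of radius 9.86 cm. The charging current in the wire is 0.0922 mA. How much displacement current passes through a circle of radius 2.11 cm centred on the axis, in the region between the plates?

4.22×10^-6 A

No conduction current crosses the gap, so I_d there equals the 9.22×10^-5 A in the leads.
The field is uniform, so I_d,enc = I_d (r/R)² = (9.22×10^-5)(2.11/9.86)² = 4.22×10^-6 A.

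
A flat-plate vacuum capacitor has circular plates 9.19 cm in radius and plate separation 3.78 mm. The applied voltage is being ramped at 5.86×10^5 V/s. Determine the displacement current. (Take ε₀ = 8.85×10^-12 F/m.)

The field between the plates is E = V/d, so dE/dt = (5.86×10^5)/(3.78×10^-3 m) = 1.550×10^8 V/(m·s).
I_d = ε₀ A (dE/dt) = (8.85×10^-12)(0.02653)(1.550×10^8) = 3.64×10^-5 A.

3.64×10^-5 A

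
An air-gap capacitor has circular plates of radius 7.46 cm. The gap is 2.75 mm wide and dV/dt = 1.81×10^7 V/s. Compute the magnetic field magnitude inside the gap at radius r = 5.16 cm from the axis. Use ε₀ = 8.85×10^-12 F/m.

dE/dt = (dV/dt)/d = 6.582×10^9 V/(m·s); I_d = ε₀(πR²)(dE/dt) = (8.85×10^-12)(0.01748)(6.582×10^9) = 1.018×10^-3 A.
For r < R the Ampère–Maxwell law gives B(2πr) = μ₀ I_d (r²/R²), so B = μ₀ I_d r/(2πR²) = (4π×10^-7)(1.018×10^-3)(0.0516)/(2π·0.0746²) = 1.89×10^-9 T.

1.89×10^-9 T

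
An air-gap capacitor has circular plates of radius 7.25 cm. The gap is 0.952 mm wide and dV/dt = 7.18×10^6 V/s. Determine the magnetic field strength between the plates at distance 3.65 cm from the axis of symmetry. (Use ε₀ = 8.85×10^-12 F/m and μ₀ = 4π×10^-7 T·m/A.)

1.53×10^-9 T

With E = V/d, dE/dt = 7.542×10^9 V/(m·s) and πR² = 0.01651 m², giving I_d = ε₀ πR² dE/dt = 1.102×10^-3 A.
An Ampèrian loop of radius r encloses a fraction (r/R)² of I_d. Then B·2πr = μ₀ I_d (r/R)², giving B = μ₀ I_d r/(2πR²) = 1.53×10^-9 T.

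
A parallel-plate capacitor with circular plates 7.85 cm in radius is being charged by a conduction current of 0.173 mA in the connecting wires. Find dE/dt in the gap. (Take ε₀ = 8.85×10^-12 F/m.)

By continuity, I_d in the gap equals the 0.173 mA flowing in the wire.
Since I_d = ε₀ A dE/dt, dE/dt = I_d/(ε₀A) = (1.73×10^-4)/((8.85×10^-12)(0.01936)) = 1.01×10^9 V/(m·s).

1.01×10^9 V/(m·s)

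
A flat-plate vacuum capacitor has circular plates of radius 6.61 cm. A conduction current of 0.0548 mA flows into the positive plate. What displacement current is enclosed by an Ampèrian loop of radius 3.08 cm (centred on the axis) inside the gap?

1.19×10^-5 A

No conduction current crosses the gap, so I_d there equals the 5.48×10^-5 A in the leads.
The field is uniform, so I_d,enc = I_d (r/R)² = (5.48×10^-5)(3.08/6.61)² = 1.19×10^-5 A.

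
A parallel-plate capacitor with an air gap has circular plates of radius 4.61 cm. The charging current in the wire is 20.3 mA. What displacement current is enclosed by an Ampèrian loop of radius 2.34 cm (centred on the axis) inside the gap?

5.23×10^-3 A

By continuity the displacement current in the gap matches the conduction current: I_d = 0.0203 A.
Since J_d is uniform, the enclosed fraction is (r/R)² = 0.2576, giving I_d,enc = 5.23×10^-3 A.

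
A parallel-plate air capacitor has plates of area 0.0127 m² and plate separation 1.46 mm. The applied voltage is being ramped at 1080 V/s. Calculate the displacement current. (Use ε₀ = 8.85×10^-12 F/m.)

8.31×10^-8 A

The displacement current equals the charging current C dV/dt. With C = ε₀A/d = (8.85×10^-12)(0.0127)/(1.46×10^-3) = 7.698×10^-11 F, I_d = (7.698×10^-11)(1080) = 8.31×10^-8 A.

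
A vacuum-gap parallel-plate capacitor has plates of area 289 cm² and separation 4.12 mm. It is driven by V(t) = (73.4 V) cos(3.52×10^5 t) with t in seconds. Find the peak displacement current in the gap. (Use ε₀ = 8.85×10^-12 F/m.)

(dE/dt)_max = V₀ω/d = 6.271×10^9 V/(m·s); ω = 3.52×10^5 rad/s.
I_d,max = ε₀ A (dE/dt)_max = (8.85×10^-12)(0.0289)(6.271×10^9) = 1.60×10^-3 A.

1.60×10^-3 A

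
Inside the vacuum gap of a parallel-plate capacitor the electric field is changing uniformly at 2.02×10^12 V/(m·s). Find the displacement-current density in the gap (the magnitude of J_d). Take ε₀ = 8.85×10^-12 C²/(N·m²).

17.9 A/m²

J_d = ε₀ ∂E/∂t, so J_d = 17.9 A/m².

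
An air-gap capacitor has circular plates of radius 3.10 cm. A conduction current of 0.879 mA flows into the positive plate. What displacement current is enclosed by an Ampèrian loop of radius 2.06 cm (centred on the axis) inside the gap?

By continuity the displacement current in the gap matches the conduction current: I_d = 8.79×10^-4 A.
The field is uniform, so I_d,enc = I_d (r/R)² = (8.79×10^-4)(2.06/3.10)² = 3.88×10^-4 A.

3.88×10^-4 A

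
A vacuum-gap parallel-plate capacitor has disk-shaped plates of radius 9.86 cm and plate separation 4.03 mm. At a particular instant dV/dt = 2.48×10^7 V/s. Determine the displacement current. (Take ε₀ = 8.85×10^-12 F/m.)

The field between the plates is E = V/d, so dE/dt = (2.48×10^7)/(4.03×10^-3 m) = 6.154×10^9 V/(m·s).
I_d = ε₀ A (dE/dt) = (8.85×10^-12)(0.03054)(6.154×10^9) = 1.66×10^-3 A.

1.66×10^-3 A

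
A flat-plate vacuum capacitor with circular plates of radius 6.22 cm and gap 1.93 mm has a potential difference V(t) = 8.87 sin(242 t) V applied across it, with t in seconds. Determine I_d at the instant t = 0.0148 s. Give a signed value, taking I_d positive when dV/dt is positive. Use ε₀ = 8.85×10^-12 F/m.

-1.08×10^-7 A

dE/dt = (V₀ω/d)·cos(ωt) with ωt = 3.5816 rad: (8.87)(242)(-0.9047)/(1.93×10^-3) = -1.006×10^6 V/(m·s).
I_d = ε₀ A dE/dt = (8.85×10^-12)(0.01215)(-1.006×10^6) = -1.08×10^-7 A.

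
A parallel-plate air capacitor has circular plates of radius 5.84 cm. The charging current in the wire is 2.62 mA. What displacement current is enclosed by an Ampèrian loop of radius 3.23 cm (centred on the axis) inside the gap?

8.01×10^-4 A

No conduction current crosses the gap, so I_d there equals the 2.62×10^-3 A in the leads.
Since J_d is uniform, the enclosed fraction is (r/R)² = 0.3059, giving I_d,enc = 8.01×10^-4 A.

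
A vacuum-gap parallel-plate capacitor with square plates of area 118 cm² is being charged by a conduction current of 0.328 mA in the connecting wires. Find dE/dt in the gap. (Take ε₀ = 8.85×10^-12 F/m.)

3.14×10^9 V/(m·s)

The displacement current between the plates equals the conduction current, I_d = 0.328 mA.
Since I_d = ε₀ A dE/dt, dE/dt = I_d/(ε₀A) = (3.28×10^-4)/((8.85×10^-12)(0.0118)) = 3.14×10^9 V/(m·s).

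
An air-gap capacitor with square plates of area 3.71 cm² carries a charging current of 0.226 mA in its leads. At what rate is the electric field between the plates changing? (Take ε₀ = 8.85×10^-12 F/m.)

6.88×10^10 V/(m·s)

By continuity, I_d in the gap equals the 0.226 mA flowing in the wire.
Then dE/dt = I_d/(ε₀A) = 6.88×10^10 V/(m·s).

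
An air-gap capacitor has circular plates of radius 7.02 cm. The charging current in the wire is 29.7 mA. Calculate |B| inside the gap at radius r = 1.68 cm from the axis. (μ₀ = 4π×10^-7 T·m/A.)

By continuity the displacement current in the gap matches the conduction current: I_d = 0.0297 A.
An Ampèrian loop of radius r encloses a fraction (r/R)² of I_d. Then B·2πr = μ₀ I_d (r/R)², giving B = μ₀ I_d r/(2πR²) = 2.02×10^-8 T.

2.02×10^-8 T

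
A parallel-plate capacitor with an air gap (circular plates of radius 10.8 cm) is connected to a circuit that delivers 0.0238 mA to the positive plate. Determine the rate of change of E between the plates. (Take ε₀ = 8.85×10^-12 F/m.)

7.34×10^7 V/(m·s)

Charge continuity gives I_d = I = 2.38×10^-5 A between the plates.
Since I_d = ε₀ A dE/dt, dE/dt = I_d/(ε₀A) = (2.38×10^-5)/((8.85×10^-12)(0.03664)) = 7.34×10^7 V/(m·s).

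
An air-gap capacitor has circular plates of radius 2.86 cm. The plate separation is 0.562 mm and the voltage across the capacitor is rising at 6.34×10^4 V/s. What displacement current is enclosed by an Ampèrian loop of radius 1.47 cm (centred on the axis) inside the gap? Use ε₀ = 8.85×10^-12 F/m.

With E = V/d, dE/dt = 1.128×10^8 V/(m·s) and πR² = 2.570×10^-3 m², giving I_d = ε₀ πR² dE/dt = 2.566×10^-6 A.
The field is uniform, so I_d,enc = I_d (r/R)² = (2.566×10^-6)(1.47/2.86)² = 6.78×10^-7 A.

6.78×10^-7 A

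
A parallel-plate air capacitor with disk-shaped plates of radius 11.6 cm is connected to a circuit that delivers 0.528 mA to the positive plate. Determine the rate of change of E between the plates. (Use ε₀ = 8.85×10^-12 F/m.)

By continuity, I_d in the gap equals the 0.528 mA flowing in the wire.
Since I_d = ε₀ A dE/dt, dE/dt = I_d/(ε₀A) = (5.28×10^-4)/((8.85×10^-12)(0.04227)) = 1.41×10^9 V/(m·s).

1.41×10^9 V/(m·s)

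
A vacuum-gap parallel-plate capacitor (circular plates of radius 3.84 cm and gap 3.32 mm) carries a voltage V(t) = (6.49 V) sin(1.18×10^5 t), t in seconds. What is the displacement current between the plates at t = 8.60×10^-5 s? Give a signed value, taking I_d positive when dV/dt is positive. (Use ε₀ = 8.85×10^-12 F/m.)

-7.09×10^-6 A

dE/dt = (V₀ω/d)·cos(ωt) with ωt = 10.148 rad: (6.49)(1.18×10^5)(-0.7497)/(3.32×10^-3) = -1.729×10^8 V/(m·s).
I_d = ε₀ A dE/dt = (8.85×10^-12)(4.632×10^-3)(-1.729×10^8) = -7.09×10^-6 A.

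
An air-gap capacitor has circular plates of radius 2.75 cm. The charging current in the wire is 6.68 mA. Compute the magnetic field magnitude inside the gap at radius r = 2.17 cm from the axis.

3.83×10^-8 T

Between the plates the displacement current equals the wire current: I_d = 6.68 mA = 6.68×10^-3 A.
For r < R the Ampère–Maxwell law gives B(2πr) = μ₀ I_d (r²/R²), so B = μ₀ I_d r/(2πR²) = (4π×10^-7)(6.68×10^-3)(0.0217)/(2π·0.0275²) = 3.83×10^-8 T.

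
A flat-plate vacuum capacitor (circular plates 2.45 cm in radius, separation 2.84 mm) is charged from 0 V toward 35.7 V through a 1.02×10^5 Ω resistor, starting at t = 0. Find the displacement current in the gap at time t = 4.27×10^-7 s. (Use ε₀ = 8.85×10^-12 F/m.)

1.72×10^-4 A

C = ε₀A/d = (8.85×10^-12)(1.886×10^-3)/(2.84×10^-3) = 5.877×10^-12 F, so τ = RC = 5.995×10^-7 s.
The conduction current is I(t) = (V₀/R) e^(−t/τ), and the displacement current between the plates equals it.
t/τ = 0.7123; I_d = (35.7/1.02×10^5) · e^(−0.7123) = (3.500×10^-4)(0.4905) = 1.72×10^-4 A.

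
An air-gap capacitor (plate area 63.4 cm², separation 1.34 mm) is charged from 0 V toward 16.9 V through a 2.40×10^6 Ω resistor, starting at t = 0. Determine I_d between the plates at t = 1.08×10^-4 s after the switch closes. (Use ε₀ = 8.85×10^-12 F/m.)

C = ε₀A/d = (8.85×10^-12)(6.34×10^-3)/(1.34×10^-3) = 4.187×10^-11 F and τ = RC = 1.005×10^-4 s. I_d in the gap equals the RC charging current.
I_d(t) = (V₀/R) e^(−t/τ) = 7.042×10^-6 · e^(−1.075) = 2.40×10^-6 A.

2.40×10^-6 A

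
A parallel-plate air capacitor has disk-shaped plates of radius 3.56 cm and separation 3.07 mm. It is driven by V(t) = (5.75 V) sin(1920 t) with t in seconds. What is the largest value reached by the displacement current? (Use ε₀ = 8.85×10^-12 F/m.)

1.27×10^-7 A

(dE/dt)_max = V₀ω/d = 3.596×10^6 V/(m·s); ω = 1920 rad/s.
I_d,max = ε₀ A (dE/dt)_max = (8.85×10^-12)(3.982×10^-3)(3.596×10^6) = 1.27×10^-7 A.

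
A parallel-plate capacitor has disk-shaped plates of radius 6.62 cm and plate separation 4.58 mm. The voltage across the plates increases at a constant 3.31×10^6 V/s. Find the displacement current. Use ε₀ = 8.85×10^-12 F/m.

8.81×10^-5 A

The displacement current equals the charging current C dV/dt. With C = ε₀A/d = (8.85×10^-12)(0.01377)/(4.58×10^-3) = 2.661×10^-11 F, I_d = (2.661×10^-11)(3.31×10^6) = 8.81×10^-5 A.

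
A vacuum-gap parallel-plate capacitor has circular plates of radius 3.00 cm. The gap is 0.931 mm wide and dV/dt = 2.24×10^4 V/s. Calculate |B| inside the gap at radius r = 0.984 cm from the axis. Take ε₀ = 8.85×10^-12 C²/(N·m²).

dE/dt = (dV/dt)/d = 2.406×10^7 V/(m·s); I_d = ε₀(πR²)(dE/dt) = (8.85×10^-12)(2.827×10^-3)(2.406×10^7) = 6.020×10^-7 A.
∮B·dl = μ₀ I_d,enc with I_d,enc = I_d r²/R² = 6.477×10^-8 A; so B = μ₀ I_d,enc/(2πr) = 1.32×10^-12 T.

1.32×10^-12 T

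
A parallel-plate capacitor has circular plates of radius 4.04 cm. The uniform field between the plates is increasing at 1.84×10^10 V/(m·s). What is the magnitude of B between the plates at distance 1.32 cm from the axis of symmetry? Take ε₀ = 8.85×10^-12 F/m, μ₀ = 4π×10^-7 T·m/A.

1.35×10^-9 T

Through the whole plate area (πR² = 5.128×10^-3 m²), I_d = ε₀ πR² dE/dt = 8.350×10^-4 A.
∮B·dl = μ₀ I_d,enc with I_d,enc = I_d r²/R² = 8.914×10^-5 A; so B = μ₀ I_d,enc/(2πr) = 1.35×10^-9 T.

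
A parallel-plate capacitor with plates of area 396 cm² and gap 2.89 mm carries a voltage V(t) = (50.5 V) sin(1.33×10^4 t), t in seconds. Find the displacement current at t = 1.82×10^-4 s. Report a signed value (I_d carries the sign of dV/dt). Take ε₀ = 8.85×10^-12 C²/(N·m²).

-6.12×10^-5 A

dV/dt = (50.5)(1.33×10^4)·cos(2.4206) = -5.045×10^5 V/s.
I_d = C dV/dt with C = ε₀A/d = (8.85×10^-12)(0.0396)/(2.89×10^-3) = 1.213×10^-10 F, so I_d = (1.213×10^-10)(-5.045×10^5) = -6.12×10^-5 A.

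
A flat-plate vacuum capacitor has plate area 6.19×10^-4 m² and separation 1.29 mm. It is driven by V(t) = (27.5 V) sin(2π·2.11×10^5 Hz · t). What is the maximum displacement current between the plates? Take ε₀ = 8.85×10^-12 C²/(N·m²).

C = ε₀A/d = (8.85×10^-12)(6.19×10^-4)/(1.29×10^-3) = 4.247×10^-12 F; ω = 2πf = 1.326×10^6 rad/s.
I_d = C dV/dt, so |I_d|_max = C V₀ ω = (4.247×10^-12)(27.5)(1.326×10^6) = 1.55×10^-4 A.

1.55×10^-4 A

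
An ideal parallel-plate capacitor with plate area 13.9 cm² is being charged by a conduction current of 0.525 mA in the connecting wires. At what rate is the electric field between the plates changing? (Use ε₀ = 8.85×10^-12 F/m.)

Charge continuity gives I_d = I = 5.25×10^-4 A between the plates.
Since I_d = ε₀ A dE/dt, dE/dt = I_d/(ε₀A) = (5.25×10^-4)/((8.85×10^-12)(1.39×10^-3)) = 4.27×10^10 V/(m·s).

4.27×10^10 V/(m·s)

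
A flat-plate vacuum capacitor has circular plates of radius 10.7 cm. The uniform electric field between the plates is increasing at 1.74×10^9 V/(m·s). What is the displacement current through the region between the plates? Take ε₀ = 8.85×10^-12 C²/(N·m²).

5.54×10^-4 A

With a uniform field, Φ_E = EA, so I_d = ε₀ A dE/dt = 5.54×10^-4 A.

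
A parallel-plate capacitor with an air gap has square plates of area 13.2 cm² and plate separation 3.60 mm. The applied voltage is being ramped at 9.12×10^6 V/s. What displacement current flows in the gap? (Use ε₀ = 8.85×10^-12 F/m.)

2.96×10^-5 A

The displacement current equals the charging current C dV/dt. With C = ε₀A/d = (8.85×10^-12)(1.32×10^-3)/(3.60×10^-3) = 3.245×10^-12 F, I_d = (3.245×10^-12)(9.12×10^6) = 2.96×10^-5 A.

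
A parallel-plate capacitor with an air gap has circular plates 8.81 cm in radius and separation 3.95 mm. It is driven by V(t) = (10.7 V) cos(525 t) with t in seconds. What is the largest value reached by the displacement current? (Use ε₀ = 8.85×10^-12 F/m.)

3.07×10^-7 A

C = ε₀A/d = (8.85×10^-12)(0.02438)/(3.95×10^-3) = 5.462×10^-11 F; ω = 525 rad/s.
I_d = C dV/dt, so |I_d|_max = C V₀ ω = (5.462×10^-11)(10.7)(525) = 3.07×10^-7 A.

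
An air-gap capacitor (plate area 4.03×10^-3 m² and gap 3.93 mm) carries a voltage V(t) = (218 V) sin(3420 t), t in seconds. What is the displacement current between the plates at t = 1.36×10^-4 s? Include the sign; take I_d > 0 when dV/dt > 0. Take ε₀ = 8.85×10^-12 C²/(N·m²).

dE/dt = (V₀ω/d)·cos(ωt) with ωt = 0.46512 rad: (218)(3420)(0.8938)/(3.93×10^-3) = 1.696×10^8 V/(m·s).
I_d = ε₀ A dE/dt = (8.85×10^-12)(4.03×10^-3)(1.696×10^8) = 6.05×10^-6 A.

6.05×10^-6 A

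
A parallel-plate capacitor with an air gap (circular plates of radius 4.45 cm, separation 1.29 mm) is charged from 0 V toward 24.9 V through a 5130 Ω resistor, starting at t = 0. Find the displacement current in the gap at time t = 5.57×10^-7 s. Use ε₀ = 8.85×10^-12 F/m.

C = ε₀A/d = (8.85×10^-12)(6.221×10^-3)/(1.29×10^-3) = 4.268×10^-11 F and τ = RC = 2.189×10^-7 s. I_d in the gap equals the RC charging current.
I_d(t) = (V₀/R) e^(−t/τ) = 4.854×10^-3 · e^(−2.545) = 3.81×10^-4 A.

3.81×10^-4 A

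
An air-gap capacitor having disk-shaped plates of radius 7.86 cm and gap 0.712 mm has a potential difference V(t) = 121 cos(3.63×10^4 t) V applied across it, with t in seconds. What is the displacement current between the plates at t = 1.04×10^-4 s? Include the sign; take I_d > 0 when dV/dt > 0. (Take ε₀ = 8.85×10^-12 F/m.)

dV/dt = (121)(3.63×10^4)·−sin(3.7752) = 2.600×10^6 V/s.
I_d = C dV/dt with C = ε₀A/d = (8.85×10^-12)(0.01941)/(7.12×10^-4) = 2.413×10^-10 F, so I_d = (2.413×10^-10)(2.600×10^6) = 6.27×10^-4 A.

6.27×10^-4 A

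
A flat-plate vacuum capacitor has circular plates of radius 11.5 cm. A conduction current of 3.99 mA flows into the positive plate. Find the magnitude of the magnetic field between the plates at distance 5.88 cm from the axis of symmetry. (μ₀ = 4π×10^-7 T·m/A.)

3.55×10^-9 T

No conduction current crosses the gap, so I_d there equals the 3.99×10^-3 A in the leads.
An Ampèrian loop of radius r encloses a fraction (r/R)² of I_d. Then B·2πr = μ₀ I_d (r/R)², giving B = μ₀ I_d r/(2πR²) = 3.55×10^-9 T.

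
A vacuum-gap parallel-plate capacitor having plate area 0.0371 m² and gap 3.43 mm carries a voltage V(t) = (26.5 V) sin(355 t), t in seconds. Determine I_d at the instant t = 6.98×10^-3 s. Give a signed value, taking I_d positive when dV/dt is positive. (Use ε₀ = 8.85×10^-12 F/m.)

-7.09×10^-7 A

dE/dt = (V₀ω/d)·cos(ωt) with ωt = 2.4779 rad: (26.5)(355)(-0.7877)/(3.43×10^-3) = -2.160×10^6 V/(m·s).
I_d = ε₀ A dE/dt = (8.85×10^-12)(0.0371)(-2.160×10^6) = -7.09×10^-7 A.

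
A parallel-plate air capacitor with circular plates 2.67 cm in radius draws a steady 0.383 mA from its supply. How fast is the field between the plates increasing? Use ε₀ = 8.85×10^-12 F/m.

By continuity, I_d in the gap equals the 0.383 mA flowing in the wire.
Since I_d = ε₀ A dE/dt, dE/dt = I_d/(ε₀A) = (3.83×10^-4)/((8.85×10^-12)(2.240×10^-3)) = 1.93×10^10 V/(m·s).

1.93×10^10 V/(m·s)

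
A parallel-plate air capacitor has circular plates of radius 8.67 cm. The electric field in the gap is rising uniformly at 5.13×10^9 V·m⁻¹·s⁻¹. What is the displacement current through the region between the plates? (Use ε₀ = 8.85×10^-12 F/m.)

1.07×10^-3 A

I_d = ε₀ A (dE/dt) = (8.85×10^-12)(0.02362 m²)(5.13×10^9) = 1.07×10^-3 A.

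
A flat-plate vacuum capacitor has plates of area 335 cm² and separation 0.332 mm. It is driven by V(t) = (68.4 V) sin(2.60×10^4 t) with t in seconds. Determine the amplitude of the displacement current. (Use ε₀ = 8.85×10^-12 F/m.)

The displacement current equals the conduction current C dV/dt, which peaks at C V₀ ω.
With C = ε₀A/d = (8.85×10^-12)(0.0335)/(3.32×10^-4) = 8.930×10^-10 F and ω = 2.60×10^4 rad/s, I_d,max = (8.930×10^-10)(68.4)(2.60×10^4) = 1.59×10^-3 A.

1.59×10^-3 A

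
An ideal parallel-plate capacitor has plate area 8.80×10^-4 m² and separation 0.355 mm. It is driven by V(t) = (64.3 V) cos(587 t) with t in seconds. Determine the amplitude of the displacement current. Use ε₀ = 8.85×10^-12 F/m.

8.28×10^-7 A

C = ε₀A/d = (8.85×10^-12)(8.80×10^-4)/(3.55×10^-4) = 2.194×10^-11 F; ω = 587 rad/s.
I_d = C dV/dt, so |I_d|_max = C V₀ ω = (2.194×10^-11)(64.3)(587) = 8.28×10^-7 A.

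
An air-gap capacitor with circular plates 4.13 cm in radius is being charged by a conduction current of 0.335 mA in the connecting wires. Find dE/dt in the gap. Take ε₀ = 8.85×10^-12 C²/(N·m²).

7.06×10^9 V/(m·s)

By continuity, I_d in the gap equals the 0.335 mA flowing in the wire.
Then dE/dt = I_d/(ε₀A) = 7.06×10^9 V/(m·s).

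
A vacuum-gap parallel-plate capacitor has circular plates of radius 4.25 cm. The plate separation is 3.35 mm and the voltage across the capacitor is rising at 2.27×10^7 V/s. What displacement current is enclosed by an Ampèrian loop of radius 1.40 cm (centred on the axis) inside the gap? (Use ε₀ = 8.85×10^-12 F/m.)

dE/dt = (dV/dt)/d = 6.776×10^9 V/(m·s); I_d = ε₀(πR²)(dE/dt) = (8.85×10^-12)(5.675×10^-3)(6.776×10^9) = 3.403×10^-4 A.
Since J_d is uniform, the enclosed fraction is (r/R)² = 0.1085, giving I_d,enc = 3.69×10^-5 A.

3.69×10^-5 A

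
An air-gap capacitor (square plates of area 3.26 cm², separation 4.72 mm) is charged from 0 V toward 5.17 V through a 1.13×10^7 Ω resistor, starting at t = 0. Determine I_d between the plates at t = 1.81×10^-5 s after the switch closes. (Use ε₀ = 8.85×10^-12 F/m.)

With C = ε₀A/d = (8.85×10^-12)(3.26×10^-4)/(4.72×10^-3) = 6.113×10^-13 F, the time constant is τ = RC = 6.908×10^-6 s, so t/τ = 2.620 and e^(−t/τ) = 0.07280.
I_d = I_cond = (V₀/R) e^(−t/τ) = (4.575×10^-7)(0.07280) = 3.33×10^-8 A.

3.33×10^-8 A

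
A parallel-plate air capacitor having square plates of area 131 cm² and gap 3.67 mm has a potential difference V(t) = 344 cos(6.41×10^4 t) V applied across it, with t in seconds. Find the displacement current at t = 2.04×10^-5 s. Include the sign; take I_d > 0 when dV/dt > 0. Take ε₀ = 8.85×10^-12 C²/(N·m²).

C = ε₀A/d = (8.85×10^-12)(0.0131)/(3.67×10^-3) = 3.159×10^-11 F. dV/dt = V₀ω·−sin(ωt); at ωt = 1.30764 rad this factor is -0.9656.
I_d = C dV/dt = (3.159×10^-11)(344)(6.41×10^4)(-0.9656) = -6.73×10^-4 A.

-6.73×10^-4 A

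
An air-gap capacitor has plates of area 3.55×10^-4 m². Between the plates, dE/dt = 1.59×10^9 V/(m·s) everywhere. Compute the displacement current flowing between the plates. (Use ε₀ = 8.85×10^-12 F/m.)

5.00×10^-6 A

I_d = ε₀ A (dE/dt) = (8.85×10^-12)(3.55×10^-4 m²)(1.59×10^9) = 5.00×10^-6 A.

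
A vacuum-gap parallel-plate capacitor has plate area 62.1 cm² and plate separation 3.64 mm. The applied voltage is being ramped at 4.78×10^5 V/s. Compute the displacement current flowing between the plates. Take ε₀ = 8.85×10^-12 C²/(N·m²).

C = ε₀A/d = (8.85×10^-12)(6.21×10^-3)/(3.64×10^-3) = 1.510×10^-11 F.
I_d = C dV/dt = (1.510×10^-11)(4.78×10^5) = 7.22×10^-6 A.

7.22×10^-6 A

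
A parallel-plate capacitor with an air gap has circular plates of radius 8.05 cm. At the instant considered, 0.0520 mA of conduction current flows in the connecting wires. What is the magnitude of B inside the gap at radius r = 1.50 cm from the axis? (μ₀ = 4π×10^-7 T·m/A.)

No conduction current crosses the gap, so I_d there equals the 5.20×10^-5 A in the leads.
∮B·dl = μ₀ I_d,enc with I_d,enc = I_d r²/R² = 1.805×10^-6 A; so B = μ₀ I_d,enc/(2πr) = 2.41×10^-11 T.

2.41×10^-11 T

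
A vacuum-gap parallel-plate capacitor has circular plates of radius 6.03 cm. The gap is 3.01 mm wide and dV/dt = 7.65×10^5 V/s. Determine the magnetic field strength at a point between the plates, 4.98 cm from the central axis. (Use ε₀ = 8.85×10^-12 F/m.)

dE/dt = (dV/dt)/d = 2.542×10^8 V/(m·s); I_d = ε₀(πR²)(dE/dt) = (8.85×10^-12)(0.01142)(2.542×10^8) = 2.569×10^-5 A.
For r < R the Ampère–Maxwell law gives B(2πr) = μ₀ I_d (r²/R²), so B = μ₀ I_d r/(2πR²) = (4π×10^-7)(2.569×10^-5)(0.0498)/(2π·0.0603²) = 7.04×10^-11 T.

7.04×10^-11 T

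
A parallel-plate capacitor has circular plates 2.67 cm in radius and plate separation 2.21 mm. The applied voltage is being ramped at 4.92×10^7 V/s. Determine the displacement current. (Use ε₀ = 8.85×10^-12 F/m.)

4.41×10^-4 A

The field between the plates is E = V/d, so dE/dt = (4.92×10^7)/(2.21×10^-3 m) = 2.226×10^10 V/(m·s).
I_d = ε₀ A (dE/dt) = (8.85×10^-12)(2.240×10^-3)(2.226×10^10) = 4.41×10^-4 A.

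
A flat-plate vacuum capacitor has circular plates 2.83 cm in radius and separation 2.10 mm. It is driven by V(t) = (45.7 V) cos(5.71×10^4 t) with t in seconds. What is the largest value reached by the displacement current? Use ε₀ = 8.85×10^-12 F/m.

2.77×10^-5 A

C = ε₀A/d = (8.85×10^-12)(2.516×10^-3)/(2.10×10^-3) = 1.060×10^-11 F; ω = 5.71×10^4 rad/s.
I_d = C dV/dt, so |I_d|_max = C V₀ ω = (1.060×10^-11)(45.7)(5.71×10^4) = 2.77×10^-5 A.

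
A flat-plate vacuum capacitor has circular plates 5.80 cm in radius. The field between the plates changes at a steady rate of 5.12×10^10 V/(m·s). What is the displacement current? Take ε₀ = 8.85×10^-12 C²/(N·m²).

4.79×10^-3 A

With a uniform field, Φ_E = EA, so I_d = ε₀ A dE/dt = 4.79×10^-3 A.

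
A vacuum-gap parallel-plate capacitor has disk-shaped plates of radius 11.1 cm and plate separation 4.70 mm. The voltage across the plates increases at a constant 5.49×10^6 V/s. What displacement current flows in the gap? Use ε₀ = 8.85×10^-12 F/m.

4.00×10^-4 A

E = V/d so dE/dt = (dV/dt)/d = 1.168×10^9 V/(m·s), and I_d = ε₀ A dE/dt = (8.85×10^-12)(0.03871)(1.168×10^9) = 4.00×10^-4 A.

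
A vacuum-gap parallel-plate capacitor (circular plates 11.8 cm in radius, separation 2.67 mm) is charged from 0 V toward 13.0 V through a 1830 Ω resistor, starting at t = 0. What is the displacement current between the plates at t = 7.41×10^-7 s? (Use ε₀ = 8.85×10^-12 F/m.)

4.35×10^-4 A

C = ε₀A/d = (8.85×10^-12)(0.04374)/(2.67×10^-3) = 1.450×10^-10 F, so τ = RC = 2.653×10^-7 s.
The conduction current is I(t) = (V₀/R) e^(−t/τ), and the displacement current between the plates equals it.
t/τ = 2.793; I_d = (13.0/1830) · e^(−2.793) = (7.104×10^-3)(0.06124) = 4.35×10^-4 A.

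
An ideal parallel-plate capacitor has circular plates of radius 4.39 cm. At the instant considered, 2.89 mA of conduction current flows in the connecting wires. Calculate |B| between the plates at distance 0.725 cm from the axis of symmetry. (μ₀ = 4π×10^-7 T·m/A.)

No conduction current crosses the gap, so I_d there equals the 2.89×10^-3 A in the leads.
An Ampèrian loop of radius r encloses a fraction (r/R)² of I_d. Then B·2πr = μ₀ I_d (r/R)², giving B = μ₀ I_d r/(2πR²) = 2.17×10^-9 T.

2.17×10^-9 T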